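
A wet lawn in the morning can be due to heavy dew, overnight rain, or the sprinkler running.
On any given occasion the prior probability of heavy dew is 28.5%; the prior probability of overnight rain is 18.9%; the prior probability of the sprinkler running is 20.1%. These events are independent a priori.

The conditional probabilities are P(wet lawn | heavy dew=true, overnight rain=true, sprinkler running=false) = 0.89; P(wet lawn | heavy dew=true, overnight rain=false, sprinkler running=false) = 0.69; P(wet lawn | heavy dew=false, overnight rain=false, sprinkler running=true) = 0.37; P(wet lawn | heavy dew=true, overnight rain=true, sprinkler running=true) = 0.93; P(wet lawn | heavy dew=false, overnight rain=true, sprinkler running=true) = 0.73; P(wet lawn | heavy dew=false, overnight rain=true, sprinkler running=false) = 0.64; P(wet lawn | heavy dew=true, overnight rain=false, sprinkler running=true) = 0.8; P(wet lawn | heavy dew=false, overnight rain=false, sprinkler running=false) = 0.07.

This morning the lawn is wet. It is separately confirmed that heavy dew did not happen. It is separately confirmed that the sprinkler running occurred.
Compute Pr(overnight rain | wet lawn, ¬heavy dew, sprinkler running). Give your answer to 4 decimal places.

P(wet lawn | ¬heavy dew, sprinkler running) = 0.37*0.811 + 0.73*0.189 = 0.300070 + 0.137970 = 0.438040
Of this, 0.137970 comes from 0.73*0.189 (the overnight rain=true cases).
Hence the posterior is 0.137970/0.438040 ≈ 0.3150.

Pr(overnight rain | wet lawn, ¬heavy dew, sprinkler running) ≈ 0.3150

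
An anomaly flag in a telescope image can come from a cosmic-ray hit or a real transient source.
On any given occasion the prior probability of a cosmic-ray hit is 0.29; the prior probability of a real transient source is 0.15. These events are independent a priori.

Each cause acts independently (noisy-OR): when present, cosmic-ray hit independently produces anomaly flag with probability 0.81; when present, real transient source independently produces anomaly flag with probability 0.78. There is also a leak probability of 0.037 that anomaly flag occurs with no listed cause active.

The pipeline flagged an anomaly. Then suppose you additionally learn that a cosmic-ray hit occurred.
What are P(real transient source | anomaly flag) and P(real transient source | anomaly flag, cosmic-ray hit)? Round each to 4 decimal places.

P(real transient source | anomaly flag) ≈ 0.3597; P(real transient source | anomaly flag, cosmic-ray hit) ≈ 0.1717

Under noisy-OR, P(anomaly flag | causes) = 1 − (1−0.037)·∏(1−qᵢ) over the active causes.
P(anomaly flag) = 0.037×0.71×0.85 + 0.78814×0.71×0.15 + 0.81703×0.29×0.85 + 0.959747×0.29×0.15 = 0.022329 + 0.083937 + 0.201398 + 0.041749 = 0.349413
The real transient source-present share is 0.083937 + 0.041749 = 0.125686.
Hence the posterior is 0.125686/0.349413 ≈ 0.3597.

Now condition on the additional information:
P(anomaly flag | cosmic-ray hit) = 0.81703×0.85 + 0.959747×0.15 = 0.694476 + 0.143962 = 0.838438
Restricting to configurations with real transient source present: 0.959747×0.15 = 0.143962.
Hence the posterior is 0.143962/0.838438 ≈ 0.1717.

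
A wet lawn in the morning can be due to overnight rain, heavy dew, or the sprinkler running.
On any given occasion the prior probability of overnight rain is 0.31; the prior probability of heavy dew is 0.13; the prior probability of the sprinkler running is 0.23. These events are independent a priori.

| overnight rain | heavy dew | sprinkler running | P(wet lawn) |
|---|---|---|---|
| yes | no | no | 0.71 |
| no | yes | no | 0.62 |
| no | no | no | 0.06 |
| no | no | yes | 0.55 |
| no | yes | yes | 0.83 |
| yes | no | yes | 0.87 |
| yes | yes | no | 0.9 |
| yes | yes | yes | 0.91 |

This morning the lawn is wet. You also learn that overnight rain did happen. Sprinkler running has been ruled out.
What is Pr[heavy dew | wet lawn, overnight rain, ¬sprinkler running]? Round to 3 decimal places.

Pr[heavy dew | wet lawn, overnight rain, ¬sprinkler running] ≈ 0.159

P(wet lawn | overnight rain, ¬sprinkler running) = 0.71·0.87 + 0.9·0.13 = 0.617700 + 0.117000 = 0.734700
Restricting to configurations with heavy dew present: 0.9·0.13 = 0.117000.
So P(heavy dew | wet lawn, overnight rain, ¬sprinkler running) = 0.117000/0.734700 ≈ 0.159.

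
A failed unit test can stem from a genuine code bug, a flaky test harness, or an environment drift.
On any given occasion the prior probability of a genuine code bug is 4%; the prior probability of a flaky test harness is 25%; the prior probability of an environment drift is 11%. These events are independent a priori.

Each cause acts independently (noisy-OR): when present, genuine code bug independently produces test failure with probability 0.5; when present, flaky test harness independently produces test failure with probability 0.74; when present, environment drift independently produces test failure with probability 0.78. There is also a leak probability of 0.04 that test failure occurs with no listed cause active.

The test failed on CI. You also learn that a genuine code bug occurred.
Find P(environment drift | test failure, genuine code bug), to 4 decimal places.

P(environment drift | test failure, genuine code bug) ≈ 0.1565

Under noisy-OR, P(test failure | causes) = 1 − (1−0.04)·∏(1−qᵢ) over the active causes.
Numerator (weight on configurations with environment drift): 0.073788 + 0.026745 = 0.100533
Normalizer over all consistent configurations: 0.52*0.75*0.89 + 0.8944*0.75*0.11 + 0.8752*0.25*0.89 + 0.972544*0.25*0.11 = 0.642365
Posterior = 0.100533 / 0.642365 ≈ 0.1565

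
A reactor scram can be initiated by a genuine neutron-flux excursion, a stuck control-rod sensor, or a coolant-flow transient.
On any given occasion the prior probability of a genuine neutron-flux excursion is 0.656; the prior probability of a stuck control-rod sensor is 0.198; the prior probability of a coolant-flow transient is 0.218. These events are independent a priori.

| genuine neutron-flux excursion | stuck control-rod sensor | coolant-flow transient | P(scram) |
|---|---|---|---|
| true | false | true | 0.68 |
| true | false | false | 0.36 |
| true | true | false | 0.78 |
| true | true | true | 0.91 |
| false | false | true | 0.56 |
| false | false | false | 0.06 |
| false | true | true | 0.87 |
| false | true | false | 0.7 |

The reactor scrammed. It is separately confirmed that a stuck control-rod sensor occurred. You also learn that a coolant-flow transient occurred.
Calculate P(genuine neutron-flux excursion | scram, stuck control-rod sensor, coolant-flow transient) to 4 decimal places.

Numerator (weight on configurations with genuine neutron-flux excursion): 0.91·0.656 = 0.596960
Normalizer over all consistent configurations: 0.87·0.344 + 0.91·0.656 = 0.896240
Posterior = 0.596960 / 0.896240 ≈ 0.6661

P(genuine neutron-flux excursion | scram, stuck control-rod sensor, coolant-flow transient) ≈ 0.6661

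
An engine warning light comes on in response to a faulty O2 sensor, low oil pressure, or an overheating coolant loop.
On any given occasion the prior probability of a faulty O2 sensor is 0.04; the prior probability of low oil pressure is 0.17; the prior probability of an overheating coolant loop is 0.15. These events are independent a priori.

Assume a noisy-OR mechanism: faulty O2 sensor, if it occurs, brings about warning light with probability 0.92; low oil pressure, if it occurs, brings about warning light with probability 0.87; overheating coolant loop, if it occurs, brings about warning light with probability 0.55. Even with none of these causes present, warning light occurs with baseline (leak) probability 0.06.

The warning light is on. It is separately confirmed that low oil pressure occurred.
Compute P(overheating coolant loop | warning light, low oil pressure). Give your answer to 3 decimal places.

Under noisy-OR, P(warning light | causes) = 1 − (1−0.06)·∏(1−qᵢ) over the active causes.
P(warning light | low oil pressure) = 0.8778·0.96·0.85 + 0.94501·0.96·0.15 + 0.990224·0.04·0.85 + 0.995601·0.04·0.15 = 0.716285 + 0.136081 + 0.033668 + 0.005974 = 0.892008
Restricting to configurations with overheating coolant loop present: 0.136081 + 0.005974 = 0.142055.
So P(overheating coolant loop | warning light, low oil pressure) = 0.142055/0.892008 ≈ 0.159.

P(overheating coolant loop | warning light, low oil pressure) ≈ 0.159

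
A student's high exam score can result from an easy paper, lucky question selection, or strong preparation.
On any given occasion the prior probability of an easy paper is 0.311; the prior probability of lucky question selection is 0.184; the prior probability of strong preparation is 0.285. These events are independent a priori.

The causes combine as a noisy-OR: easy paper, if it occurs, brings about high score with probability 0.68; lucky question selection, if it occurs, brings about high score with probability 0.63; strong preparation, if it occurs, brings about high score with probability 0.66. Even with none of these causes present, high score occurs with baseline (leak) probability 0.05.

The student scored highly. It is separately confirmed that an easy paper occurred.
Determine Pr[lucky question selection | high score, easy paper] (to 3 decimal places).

Pr[lucky question selection | high score, easy paper] ≈ 0.214

Under noisy-OR, P(high score | causes) = 1 − (1−0.05)·∏(1−qᵢ) over the active causes.
P(high score | easy paper) = 0.696×0.816×0.715 + 0.89664×0.816×0.285 + 0.88752×0.184×0.715 + 0.961757×0.184×0.285 = 0.406074 + 0.208523 + 0.116762 + 0.050435 = 0.781794
Of this, 0.167197 comes from 0.116762 + 0.050435 (the lucky question selection=true cases).
So P(lucky question selection | high score, easy paper) = 0.167197/0.781794 ≈ 0.214.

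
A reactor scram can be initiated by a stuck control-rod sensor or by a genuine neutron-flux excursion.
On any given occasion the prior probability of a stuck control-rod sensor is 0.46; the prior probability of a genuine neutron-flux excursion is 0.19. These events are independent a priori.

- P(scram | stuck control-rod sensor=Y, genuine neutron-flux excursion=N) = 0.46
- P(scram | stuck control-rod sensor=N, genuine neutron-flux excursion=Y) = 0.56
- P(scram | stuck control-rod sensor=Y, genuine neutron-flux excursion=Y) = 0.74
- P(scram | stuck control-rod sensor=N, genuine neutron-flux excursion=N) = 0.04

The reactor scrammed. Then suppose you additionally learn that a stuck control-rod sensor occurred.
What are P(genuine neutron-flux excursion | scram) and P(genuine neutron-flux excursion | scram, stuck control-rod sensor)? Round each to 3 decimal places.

P(genuine neutron-flux excursion | scram) ≈ 0.393; P(genuine neutron-flux excursion | scram, stuck control-rod sensor) ≈ 0.274

Weight on genuine neutron-flux excursion=true, given the evidence: 0.057456 + 0.064676 = 0.122132
Normalizer over all consistent configurations: 0.04×0.54×0.81 + 0.56×0.54×0.19 + 0.46×0.46×0.81 + 0.74×0.46×0.19 = 0.311024
Posterior = 0.122132 / 0.311024 ≈ 0.393

With the extra evidence:
P(scram | stuck control-rod sensor) = 0.46·0.81 + 0.74·0.19 = 0.372600 + 0.140600 = 0.513200
The genuine neutron-flux excursion-present share is 0.74·0.19 = 0.140600.
P(genuine neutron-flux excursion | scram, stuck control-rod sensor) = 0.140600 / 0.513200 ≈ 0.274
— stuck control-rod sensor explains away the evidence for genuine neutron-flux excursion.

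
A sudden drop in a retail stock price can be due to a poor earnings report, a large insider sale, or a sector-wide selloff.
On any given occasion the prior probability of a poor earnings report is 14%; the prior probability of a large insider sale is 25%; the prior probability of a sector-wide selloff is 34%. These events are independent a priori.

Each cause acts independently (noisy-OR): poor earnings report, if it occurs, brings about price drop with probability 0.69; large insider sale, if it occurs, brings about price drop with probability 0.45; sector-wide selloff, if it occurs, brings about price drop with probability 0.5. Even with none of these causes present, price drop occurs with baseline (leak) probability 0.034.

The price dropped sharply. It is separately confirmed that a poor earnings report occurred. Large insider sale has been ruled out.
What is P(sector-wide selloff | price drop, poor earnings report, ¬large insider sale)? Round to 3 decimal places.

P(sector-wide selloff | price drop, poor earnings report, ¬large insider sale) ≈ 0.385

Under noisy-OR, P(price drop | causes) = 1 − (1−0.034)·∏(1−qᵢ) over the active causes.
Sum P(price drop|·) weighted by the priors over both values of sector-wide selloff:
  P(price drop | poor earnings report, ¬large insider sale) = 0.70054*0.66 + 0.85027*0.34
        = 0.462356 + 0.289092 = 0.751448
The terms with sector-wide selloff present sum to 0.289092, so
  P(sector-wide selloff | price drop, poor earnings report, ¬large insider sale) = 0.289092 / 0.751448 ≈ 0.385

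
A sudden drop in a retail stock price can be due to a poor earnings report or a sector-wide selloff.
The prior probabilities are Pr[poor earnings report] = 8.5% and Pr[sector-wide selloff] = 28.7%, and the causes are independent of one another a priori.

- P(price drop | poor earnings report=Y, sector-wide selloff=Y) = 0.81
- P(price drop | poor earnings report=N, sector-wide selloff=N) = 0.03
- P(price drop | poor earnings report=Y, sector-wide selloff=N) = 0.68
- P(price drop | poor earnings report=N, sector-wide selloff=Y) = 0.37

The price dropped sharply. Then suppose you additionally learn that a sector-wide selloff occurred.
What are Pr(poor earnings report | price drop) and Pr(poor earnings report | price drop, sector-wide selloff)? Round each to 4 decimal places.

Enumerate the 4 (poor earnings report, sector-wide selloff) configurations and weight by the priors:
  P(price drop) = 0.03×0.915×0.713 + 0.37×0.915×0.287 + 0.68×0.085×0.713 + 0.81×0.085×0.287
        = 0.019572 + 0.097164 + 0.041211 + 0.019760 = 0.177707
The terms with poor earnings report present sum to 0.060971, so
  P(poor earnings report | price drop) = 0.060971 / 0.177707 ≈ 0.3431

With the extra evidence:
Sum P(price drop|·) weighted by the priors over both values of poor earnings report:
  P(price drop | sector-wide selloff) = 0.37*0.915 + 0.81*0.085
        = 0.338550 + 0.068850 = 0.407400
Configurations with poor earnings report contribute 0.068850, so
  P(poor earnings report | price drop, sector-wide selloff) = 0.068850 / 0.407400 ≈ 0.1690

Pr(poor earnings report | price drop) ≈ 0.3431; Pr(poor earnings report | price drop, sector-wide selloff) ≈ 0.1690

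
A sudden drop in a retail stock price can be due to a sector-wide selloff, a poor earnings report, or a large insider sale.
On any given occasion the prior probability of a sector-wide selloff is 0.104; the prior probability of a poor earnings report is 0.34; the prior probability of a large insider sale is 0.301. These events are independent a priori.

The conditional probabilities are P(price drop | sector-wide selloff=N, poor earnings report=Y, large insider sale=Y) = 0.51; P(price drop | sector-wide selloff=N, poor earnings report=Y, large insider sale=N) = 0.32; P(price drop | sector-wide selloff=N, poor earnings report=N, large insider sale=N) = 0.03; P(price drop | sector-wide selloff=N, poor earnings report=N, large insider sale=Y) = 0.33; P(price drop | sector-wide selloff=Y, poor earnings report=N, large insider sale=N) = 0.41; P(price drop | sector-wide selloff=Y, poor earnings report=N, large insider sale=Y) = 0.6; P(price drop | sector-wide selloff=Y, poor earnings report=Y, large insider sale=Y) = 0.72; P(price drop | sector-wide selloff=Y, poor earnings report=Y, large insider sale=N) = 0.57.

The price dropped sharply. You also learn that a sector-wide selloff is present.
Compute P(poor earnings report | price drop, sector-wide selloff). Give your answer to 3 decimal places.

Sum P(price drop|·) weighted by the priors over the 4 (poor earnings report, large insider sale) configurations:
  P(price drop | sector-wide selloff) = 0.41×0.66×0.699 + 0.6×0.66×0.301 + 0.57×0.34×0.699 + 0.72×0.34×0.301
        = 0.189149 + 0.119196 + 0.135466 + 0.073685 = 0.517496
Keeping only the poor earnings report-present terms gives 0.209151, so
  P(poor earnings report | price drop, sector-wide selloff) = 0.209151 / 0.517496 ≈ 0.404

P(poor earnings report | price drop, sector-wide selloff) ≈ 0.404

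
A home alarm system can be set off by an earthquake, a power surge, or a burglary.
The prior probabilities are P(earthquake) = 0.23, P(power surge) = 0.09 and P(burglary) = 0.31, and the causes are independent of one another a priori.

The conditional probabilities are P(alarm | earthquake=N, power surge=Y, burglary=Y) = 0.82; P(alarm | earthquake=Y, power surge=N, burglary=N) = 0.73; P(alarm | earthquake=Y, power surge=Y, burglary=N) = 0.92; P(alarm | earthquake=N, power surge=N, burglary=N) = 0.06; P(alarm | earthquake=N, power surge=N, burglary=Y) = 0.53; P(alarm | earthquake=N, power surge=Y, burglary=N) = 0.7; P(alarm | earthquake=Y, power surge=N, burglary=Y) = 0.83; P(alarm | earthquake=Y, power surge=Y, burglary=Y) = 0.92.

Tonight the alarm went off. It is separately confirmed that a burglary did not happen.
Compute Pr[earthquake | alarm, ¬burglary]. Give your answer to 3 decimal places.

P(alarm | ¬burglary) = 0.06×0.77×0.91 + 0.7×0.77×0.09 + 0.73×0.23×0.91 + 0.92×0.23×0.09 = 0.042042 + 0.048510 + 0.152789 + 0.019044 = 0.262385
The earthquake-present share is 0.152789 + 0.019044 = 0.171833.
Hence the posterior is 0.171833/0.262385 ≈ 0.655.

Pr[earthquake | alarm, ¬burglary] ≈ 0.655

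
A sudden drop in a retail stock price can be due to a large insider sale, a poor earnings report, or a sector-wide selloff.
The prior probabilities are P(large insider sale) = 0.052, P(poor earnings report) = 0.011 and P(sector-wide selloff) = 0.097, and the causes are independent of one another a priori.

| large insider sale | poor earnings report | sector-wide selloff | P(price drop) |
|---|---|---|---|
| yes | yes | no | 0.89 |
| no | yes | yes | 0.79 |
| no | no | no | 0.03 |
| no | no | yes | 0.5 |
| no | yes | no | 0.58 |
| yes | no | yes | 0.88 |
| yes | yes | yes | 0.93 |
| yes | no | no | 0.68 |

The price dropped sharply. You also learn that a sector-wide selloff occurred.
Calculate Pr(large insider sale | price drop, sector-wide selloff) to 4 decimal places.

Pr(large insider sale | price drop, sector-wide selloff) ≈ 0.0876

For the numerator, keep only large insider sale=true terms: 0.045257 + 0.000532 = 0.045789
Normalizer over all consistent configurations: 0.5×0.948×0.989 + 0.79×0.948×0.011 + 0.88×0.052×0.989 + 0.93×0.052×0.011 = 0.522813
Posterior = 0.045789 / 0.522813 ≈ 0.0876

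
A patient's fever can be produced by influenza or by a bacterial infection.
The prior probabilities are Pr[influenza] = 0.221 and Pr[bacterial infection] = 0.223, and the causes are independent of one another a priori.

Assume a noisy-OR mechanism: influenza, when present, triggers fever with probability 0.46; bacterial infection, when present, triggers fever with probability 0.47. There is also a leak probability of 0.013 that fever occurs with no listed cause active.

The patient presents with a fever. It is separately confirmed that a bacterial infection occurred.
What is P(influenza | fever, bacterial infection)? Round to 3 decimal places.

P(influenza | fever, bacterial infection) ≈ 0.299

Under noisy-OR, P(fever | causes) = 1 − (1−0.013)·∏(1−qᵢ) over the active causes.
Weight on influenza=true, given the evidence: 0.717521*0.221 = 0.158572
Normalizer over all consistent configurations: 0.47689*0.779 + 0.717521*0.221 = 0.530069
Posterior = 0.158572 / 0.530069 ≈ 0.299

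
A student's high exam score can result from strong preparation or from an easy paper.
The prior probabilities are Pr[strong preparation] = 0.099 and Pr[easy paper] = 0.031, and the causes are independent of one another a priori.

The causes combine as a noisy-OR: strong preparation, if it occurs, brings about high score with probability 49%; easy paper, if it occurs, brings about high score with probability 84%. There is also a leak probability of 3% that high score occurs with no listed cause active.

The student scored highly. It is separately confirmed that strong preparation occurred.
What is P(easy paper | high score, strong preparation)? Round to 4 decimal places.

P(easy paper | high score, strong preparation) ≈ 0.0551

Under noisy-OR, P(high score | causes) = 1 − (1−0.03)·∏(1−qᵢ) over the active causes.
For the numerator, keep only easy paper=true terms: 0.920848×0.031 = 0.028546
Normalizer over all consistent configurations: 0.5053×0.969 + 0.920848×0.031 = 0.518182
Posterior = 0.028546 / 0.518182 ≈ 0.0551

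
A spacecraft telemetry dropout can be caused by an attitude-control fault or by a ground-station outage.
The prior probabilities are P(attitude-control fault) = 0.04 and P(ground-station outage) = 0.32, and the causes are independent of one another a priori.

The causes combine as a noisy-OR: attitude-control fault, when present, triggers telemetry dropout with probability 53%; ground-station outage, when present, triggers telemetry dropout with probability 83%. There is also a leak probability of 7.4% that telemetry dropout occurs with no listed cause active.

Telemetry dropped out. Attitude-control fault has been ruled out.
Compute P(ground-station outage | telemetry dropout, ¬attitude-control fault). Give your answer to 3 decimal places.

P(ground-station outage | telemetry dropout, ¬attitude-control fault) ≈ 0.843

Under noisy-OR, P(telemetry dropout | causes) = 1 − (1−0.074)·∏(1−qᵢ) over the active causes.
Weight on ground-station outage=true, given the evidence: 0.84258·0.32 = 0.269626
The normalizing constant is 0.074·0.68 + 0.84258·0.32 = 0.319946
Posterior = 0.269626 / 0.319946 ≈ 0.843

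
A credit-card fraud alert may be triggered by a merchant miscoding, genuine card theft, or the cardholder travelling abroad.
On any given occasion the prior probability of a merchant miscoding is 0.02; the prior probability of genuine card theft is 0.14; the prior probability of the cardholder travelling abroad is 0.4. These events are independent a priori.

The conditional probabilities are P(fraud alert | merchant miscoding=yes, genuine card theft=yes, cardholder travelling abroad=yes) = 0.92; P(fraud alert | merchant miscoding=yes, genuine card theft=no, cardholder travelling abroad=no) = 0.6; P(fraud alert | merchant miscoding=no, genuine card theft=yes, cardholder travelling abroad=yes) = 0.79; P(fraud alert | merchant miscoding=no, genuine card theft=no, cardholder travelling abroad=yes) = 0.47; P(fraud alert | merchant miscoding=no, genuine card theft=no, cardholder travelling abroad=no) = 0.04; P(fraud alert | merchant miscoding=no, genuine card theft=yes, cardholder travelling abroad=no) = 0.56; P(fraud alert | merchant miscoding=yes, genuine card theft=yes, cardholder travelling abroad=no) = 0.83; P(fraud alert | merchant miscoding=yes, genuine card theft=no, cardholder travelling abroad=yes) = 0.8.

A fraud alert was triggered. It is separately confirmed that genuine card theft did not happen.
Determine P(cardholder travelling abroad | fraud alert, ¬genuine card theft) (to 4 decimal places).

Numerator (weight on configurations with cardholder travelling abroad): 0.184240 + 0.006400 = 0.190640
Denominator P(fraud alert | ¬genuine card theft): 0.04×0.98×0.6 + 0.47×0.98×0.4 + 0.6×0.02×0.6 + 0.8×0.02×0.4 = 0.221360
Posterior = 0.190640 / 0.221360 ≈ 0.8612

P(cardholder travelling abroad | fraud alert, ¬genuine card theft) ≈ 0.8612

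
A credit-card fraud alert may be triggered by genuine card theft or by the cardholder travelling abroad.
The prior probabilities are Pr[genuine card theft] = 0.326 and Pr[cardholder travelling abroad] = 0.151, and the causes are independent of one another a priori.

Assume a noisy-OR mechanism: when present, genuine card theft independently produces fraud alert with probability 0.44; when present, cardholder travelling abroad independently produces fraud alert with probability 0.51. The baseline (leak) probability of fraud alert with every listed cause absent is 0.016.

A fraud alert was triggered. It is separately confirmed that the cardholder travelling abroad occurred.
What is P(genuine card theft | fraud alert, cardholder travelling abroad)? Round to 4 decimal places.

Under noisy-OR, P(fraud alert | causes) = 1 − (1−0.016)·∏(1−qᵢ) over the active causes.
P(fraud alert | cardholder travelling abroad) = 0.51784*0.674 + 0.72999*0.326 = 0.349024 + 0.237977 = 0.587001
Of this, 0.237977 comes from 0.72999*0.326 (the genuine card theft=true cases).
P(genuine card theft | fraud alert, cardholder travelling abroad) = 0.237977 / 0.587001 ≈ 0.4054

P(genuine card theft | fraud alert, cardholder travelling abroad) ≈ 0.4054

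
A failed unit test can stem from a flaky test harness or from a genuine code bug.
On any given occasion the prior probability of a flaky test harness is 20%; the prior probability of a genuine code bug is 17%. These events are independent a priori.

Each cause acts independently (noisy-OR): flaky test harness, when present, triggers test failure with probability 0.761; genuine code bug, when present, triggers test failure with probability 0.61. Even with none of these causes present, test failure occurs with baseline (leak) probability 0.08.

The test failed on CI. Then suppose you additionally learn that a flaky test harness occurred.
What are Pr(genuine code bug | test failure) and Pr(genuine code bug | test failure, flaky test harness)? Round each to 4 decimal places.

Pr(genuine code bug | test failure) ≈ 0.3931; Pr(genuine code bug | test failure, flaky test harness) ≈ 0.1936

Under noisy-OR, P(test failure | causes) = 1 − (1−0.08)·∏(1−qᵢ) over the active causes.
P(test failure) = 0.08·0.8·0.83 + 0.6412·0.8·0.17 + 0.78012·0.2·0.83 + 0.914247·0.2·0.17 = 0.053120 + 0.087203 + 0.129500 + 0.031084 = 0.300907
Of this, 0.118287 comes from 0.087203 + 0.031084 (the genuine code bug=true cases).
P(genuine code bug | test failure) = 0.118287 / 0.300907 ≈ 0.3931

Now also conditioning on flaky test harness=true:
P(test failure | flaky test harness) = 0.78012*0.83 + 0.914247*0.17 = 0.647500 + 0.155422 = 0.802922
Of this, 0.155422 comes from 0.914247*0.17 (the genuine code bug=true cases).
P(genuine code bug | test failure, flaky test harness) = 0.155422 / 0.802922 ≈ 0.1936
— flaky test harness explains away the evidence for genuine code bug.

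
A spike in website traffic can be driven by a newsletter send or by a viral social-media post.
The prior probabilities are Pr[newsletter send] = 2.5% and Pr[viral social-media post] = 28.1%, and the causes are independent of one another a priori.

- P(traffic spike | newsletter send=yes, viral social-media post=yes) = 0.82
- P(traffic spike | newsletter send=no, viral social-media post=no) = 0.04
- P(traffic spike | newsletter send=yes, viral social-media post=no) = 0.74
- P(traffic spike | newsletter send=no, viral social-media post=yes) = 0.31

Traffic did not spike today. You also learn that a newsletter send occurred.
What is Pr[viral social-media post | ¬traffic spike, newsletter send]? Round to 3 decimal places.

Pr[viral social-media post | ¬traffic spike, newsletter send] ≈ 0.213

Numerator (weight on configurations with viral social-media post): 0.18×0.281 = 0.050580
Normalizer over all consistent configurations: 0.26×0.719 + 0.18×0.281 = 0.237520
P(viral social-media post | ¬traffic spike, newsletter send) = 0.050580/0.237520 ≈ 0.213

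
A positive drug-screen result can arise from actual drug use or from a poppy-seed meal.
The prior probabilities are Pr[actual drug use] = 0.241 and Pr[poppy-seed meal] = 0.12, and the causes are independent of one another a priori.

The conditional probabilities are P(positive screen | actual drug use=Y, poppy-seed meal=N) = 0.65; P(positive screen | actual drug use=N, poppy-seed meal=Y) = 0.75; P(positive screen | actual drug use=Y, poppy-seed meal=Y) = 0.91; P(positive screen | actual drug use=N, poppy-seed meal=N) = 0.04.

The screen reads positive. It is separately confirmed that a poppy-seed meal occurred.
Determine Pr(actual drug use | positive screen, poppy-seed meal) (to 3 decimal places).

P(positive screen | poppy-seed meal) = 0.75*0.759 + 0.91*0.241 = 0.569250 + 0.219310 = 0.788560
Of this, 0.219310 comes from 0.91*0.241 (the actual drug use=true cases).
Hence the posterior is 0.219310/0.788560 ≈ 0.278.

Pr(actual drug use | positive screen, poppy-seed meal) ≈ 0.278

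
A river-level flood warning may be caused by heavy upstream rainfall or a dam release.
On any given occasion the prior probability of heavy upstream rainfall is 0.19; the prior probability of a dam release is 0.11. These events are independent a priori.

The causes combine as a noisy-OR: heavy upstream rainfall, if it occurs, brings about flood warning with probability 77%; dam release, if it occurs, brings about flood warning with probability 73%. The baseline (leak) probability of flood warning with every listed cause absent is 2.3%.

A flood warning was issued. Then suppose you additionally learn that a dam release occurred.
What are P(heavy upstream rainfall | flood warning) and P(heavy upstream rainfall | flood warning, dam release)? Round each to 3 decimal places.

Under noisy-OR, P(flood warning | causes) = 1 − (1−0.023)·∏(1−qᵢ) over the active causes.
For the numerator, keep only heavy upstream rainfall=true terms: 0.131102 + 0.019632 = 0.150734
Normalizer over all consistent configurations: 0.023*0.81*0.89 + 0.73621*0.81*0.11 + 0.77529*0.19*0.89 + 0.939328*0.19*0.11 = 0.232911
Posterior = 0.150734 / 0.232911 ≈ 0.647

With the extra evidence:
P(flood warning | dam release) = 0.73621·0.81 + 0.939328·0.19 = 0.596330 + 0.178472 = 0.774802
Of this, 0.178472 comes from 0.939328·0.19 (the heavy upstream rainfall=true cases).
So P(heavy upstream rainfall | flood warning, dam release) = 0.178472/0.774802 ≈ 0.230.
— dam release explains away the evidence for heavy upstream rainfall.

P(heavy upstream rainfall | flood warning) ≈ 0.647; P(heavy upstream rainfall | flood warning, dam release) ≈ 0.230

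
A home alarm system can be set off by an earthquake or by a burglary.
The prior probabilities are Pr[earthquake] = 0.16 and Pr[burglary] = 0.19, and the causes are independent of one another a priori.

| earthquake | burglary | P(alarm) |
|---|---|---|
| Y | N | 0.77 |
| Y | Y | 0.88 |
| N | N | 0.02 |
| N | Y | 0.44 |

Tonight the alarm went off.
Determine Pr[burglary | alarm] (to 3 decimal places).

Weight on burglary=true, given the evidence: 0.070224 + 0.026752 = 0.096976
Denominator P(alarm): 0.02·0.84·0.81 + 0.44·0.84·0.19 + 0.77·0.16·0.81 + 0.88·0.16·0.19 = 0.210376
Posterior = 0.096976 / 0.210376 ≈ 0.461

Pr[burglary | alarm] ≈ 0.461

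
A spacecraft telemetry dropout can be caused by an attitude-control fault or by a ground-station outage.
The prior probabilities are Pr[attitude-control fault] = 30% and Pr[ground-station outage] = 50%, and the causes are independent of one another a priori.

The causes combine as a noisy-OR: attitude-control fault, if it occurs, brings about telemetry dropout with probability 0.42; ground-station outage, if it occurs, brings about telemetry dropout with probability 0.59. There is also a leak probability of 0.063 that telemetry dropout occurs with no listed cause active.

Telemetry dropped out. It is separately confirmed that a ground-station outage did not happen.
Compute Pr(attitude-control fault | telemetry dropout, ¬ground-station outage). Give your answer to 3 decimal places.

Pr(attitude-control fault | telemetry dropout, ¬ground-station outage) ≈ 0.756

Under noisy-OR, P(telemetry dropout | causes) = 1 − (1−0.063)·∏(1−qᵢ) over the active causes.
P(telemetry dropout | ¬ground-station outage) = 0.063·0.7 + 0.45654·0.3 = 0.044100 + 0.136962 = 0.181062
Of this, 0.136962 comes from 0.45654·0.3 (the attitude-control fault=true cases).
So P(attitude-control fault | telemetry dropout, ¬ground-station outage) = 0.136962/0.181062 ≈ 0.756.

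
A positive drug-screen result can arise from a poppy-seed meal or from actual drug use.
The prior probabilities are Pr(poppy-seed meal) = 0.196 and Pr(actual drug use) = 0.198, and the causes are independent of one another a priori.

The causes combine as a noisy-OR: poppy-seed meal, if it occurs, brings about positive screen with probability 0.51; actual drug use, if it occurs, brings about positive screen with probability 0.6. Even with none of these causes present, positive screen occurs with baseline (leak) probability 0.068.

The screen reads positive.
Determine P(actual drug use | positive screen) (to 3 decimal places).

P(actual drug use | positive screen) ≈ 0.504

Under noisy-OR, P(positive screen | causes) = 1 − (1−0.068)·∏(1−qᵢ) over the active causes.
Sum P(positive screen|·) weighted by the priors over the 4 (poppy-seed meal, actual drug use) configurations:
  P(positive screen) = 0.068·0.804·0.802 + 0.6272·0.804·0.198 + 0.54332·0.196·0.802 + 0.817328·0.196·0.198
        = 0.043847 + 0.099845 + 0.085406 + 0.031719 = 0.260817
Configurations with actual drug use contribute 0.131564, so
  P(actual drug use | positive screen) = 0.131564 / 0.260817 ≈ 0.504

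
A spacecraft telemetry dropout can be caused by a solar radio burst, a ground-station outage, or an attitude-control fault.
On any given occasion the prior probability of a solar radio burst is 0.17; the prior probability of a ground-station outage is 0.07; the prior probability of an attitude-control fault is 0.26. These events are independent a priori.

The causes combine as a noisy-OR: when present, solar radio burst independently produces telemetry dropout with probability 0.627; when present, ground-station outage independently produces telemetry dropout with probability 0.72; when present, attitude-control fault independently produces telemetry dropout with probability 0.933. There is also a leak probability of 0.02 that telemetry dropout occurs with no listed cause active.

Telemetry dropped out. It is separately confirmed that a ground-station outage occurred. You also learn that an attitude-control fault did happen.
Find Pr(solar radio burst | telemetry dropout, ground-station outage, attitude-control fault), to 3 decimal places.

Under noisy-OR, P(telemetry dropout | causes) = 1 − (1−0.02)·∏(1−qᵢ) over the active causes.
For the numerator, keep only solar radio burst=true terms: 0.993142*0.17 = 0.168834
Denominator P(telemetry dropout | ground-station outage, attitude-control fault): 0.981615*0.83 + 0.993142*0.17 = 0.983574
Posterior = 0.168834 / 0.983574 ≈ 0.172

Pr(solar radio burst | telemetry dropout, ground-station outage, attitude-control fault) ≈ 0.172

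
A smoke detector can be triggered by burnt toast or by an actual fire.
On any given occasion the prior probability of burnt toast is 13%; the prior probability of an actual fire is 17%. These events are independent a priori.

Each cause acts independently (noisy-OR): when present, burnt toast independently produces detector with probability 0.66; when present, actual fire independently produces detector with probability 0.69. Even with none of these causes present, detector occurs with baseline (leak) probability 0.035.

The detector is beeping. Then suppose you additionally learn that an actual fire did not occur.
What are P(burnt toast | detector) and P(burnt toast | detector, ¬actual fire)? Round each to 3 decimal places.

Under noisy-OR, P(detector | causes) = 1 − (1−0.035)·∏(1−qᵢ) over the active causes.
By total probability over the 4 (burnt toast, actual fire) configurations:
  P(detector) = 0.035*0.87*0.83 + 0.70085*0.87*0.17 + 0.6719*0.13*0.83 + 0.898289*0.13*0.17
        = 0.025274 + 0.103656 + 0.072498 + 0.019852 = 0.221280
Configurations with burnt toast contribute 0.092350, so
  P(burnt toast | detector) = 0.092350 / 0.221280 ≈ 0.417

With the extra evidence:
Numerator (weight on configurations with burnt toast): 0.6719×0.13 = 0.087347
The normalizing constant is 0.035×0.87 + 0.6719×0.13 = 0.117797
P(burnt toast | detector, ¬actual fire) = 0.087347/0.117797 ≈ 0.742
Ruling out actual fire raises the posterior on burnt toast — the flip side of explaining away.

P(burnt toast | detector) ≈ 0.417; P(burnt toast | detector, ¬actual fire) ≈ 0.742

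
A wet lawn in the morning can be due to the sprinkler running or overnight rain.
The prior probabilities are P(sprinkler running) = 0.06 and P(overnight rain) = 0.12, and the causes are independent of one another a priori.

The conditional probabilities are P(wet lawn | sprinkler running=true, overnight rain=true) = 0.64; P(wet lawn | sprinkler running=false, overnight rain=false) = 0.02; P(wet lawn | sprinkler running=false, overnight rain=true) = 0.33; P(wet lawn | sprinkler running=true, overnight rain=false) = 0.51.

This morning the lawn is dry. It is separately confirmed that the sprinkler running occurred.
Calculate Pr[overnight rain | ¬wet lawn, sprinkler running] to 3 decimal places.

P(¬wet lawn | sprinkler running) = 0.49×0.88 + 0.36×0.12 = 0.431200 + 0.043200 = 0.474400
Of this, 0.043200 comes from 0.36×0.12 (the overnight rain=true cases).
So P(overnight rain | ¬wet lawn, sprinkler running) = 0.043200/0.474400 ≈ 0.091.

Pr[overnight rain | ¬wet lawn, sprinkler running] ≈ 0.091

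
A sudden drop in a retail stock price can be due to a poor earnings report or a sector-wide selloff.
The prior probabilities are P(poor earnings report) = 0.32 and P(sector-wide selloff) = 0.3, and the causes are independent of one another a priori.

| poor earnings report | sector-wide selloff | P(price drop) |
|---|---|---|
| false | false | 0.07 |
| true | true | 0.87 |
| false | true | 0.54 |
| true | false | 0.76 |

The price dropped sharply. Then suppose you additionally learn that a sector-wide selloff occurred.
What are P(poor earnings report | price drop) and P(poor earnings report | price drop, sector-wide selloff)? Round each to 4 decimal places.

P(price drop) = 0.07×0.68×0.7 + 0.54×0.68×0.3 + 0.76×0.32×0.7 + 0.87×0.32×0.3 = 0.033320 + 0.110160 + 0.170240 + 0.083520 = 0.397240
Restricting to configurations with poor earnings report present: 0.170240 + 0.083520 = 0.253760.
P(poor earnings report | price drop) = 0.253760 / 0.397240 ≈ 0.6388

Now condition on the additional information:
Sum P(price drop|·) weighted by the priors over both values of poor earnings report:
  P(price drop | sector-wide selloff) = 0.54·0.68 + 0.87·0.32
        = 0.367200 + 0.278400 = 0.645600
The terms with poor earnings report present sum to 0.278400, so
  P(poor earnings report | price drop, sector-wide selloff) = 0.278400 / 0.645600 ≈ 0.4312

P(poor earnings report | price drop) ≈ 0.6388; P(poor earnings report | price drop, sector-wide selloff) ≈ 0.4312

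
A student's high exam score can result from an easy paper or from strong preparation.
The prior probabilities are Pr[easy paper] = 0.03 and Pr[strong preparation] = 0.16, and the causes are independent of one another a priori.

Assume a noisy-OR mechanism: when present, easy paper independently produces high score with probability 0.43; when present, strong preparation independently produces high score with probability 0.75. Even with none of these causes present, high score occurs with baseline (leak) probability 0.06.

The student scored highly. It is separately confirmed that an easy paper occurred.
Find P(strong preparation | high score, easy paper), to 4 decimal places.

P(strong preparation | high score, easy paper) ≈ 0.2622

Under noisy-OR, P(high score | causes) = 1 − (1−0.06)·∏(1−qᵢ) over the active causes.
By total probability over both values of strong preparation:
  P(high score | easy paper) = 0.4642·0.84 + 0.86605·0.16
        = 0.389928 + 0.138568 = 0.528496
Keeping only the strong preparation-present terms gives 0.138568, so
  P(strong preparation | high score, easy paper) = 0.138568 / 0.528496 ≈ 0.2622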